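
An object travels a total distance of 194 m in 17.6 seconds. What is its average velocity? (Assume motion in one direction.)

v_avg = Δd / Δt = 194 / 17.6 = 11.02 m/s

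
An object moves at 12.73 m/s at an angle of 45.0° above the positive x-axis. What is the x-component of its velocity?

vₓ = v cos(θ) = 12.73 × cos(45.0°) = 9.0 m/s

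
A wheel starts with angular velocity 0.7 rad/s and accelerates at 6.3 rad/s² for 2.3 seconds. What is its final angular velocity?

ω = ω₀ + αt = 0.7 + 6.3 × 2.3 = 15.19 rad/s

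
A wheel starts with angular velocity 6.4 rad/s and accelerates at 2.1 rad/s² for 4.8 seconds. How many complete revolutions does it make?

θ = ω₀t + ½αt² = 6.4×4.8 + ½×2.1×4.8² = 54.912 rad
Total revolutions = θ/(2π) = 54.912/(2π) = 8.74
Complete revolutions = ⌊8.74⌋ = 8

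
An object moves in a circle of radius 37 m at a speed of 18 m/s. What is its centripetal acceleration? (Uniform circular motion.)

a_c = v²/r = 18²/37 = 324/37 = 8.76 m/s²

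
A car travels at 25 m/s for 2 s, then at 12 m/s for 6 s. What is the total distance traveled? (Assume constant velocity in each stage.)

d₁ = v₁t₁ = 25 × 2 = 50 m
d₂ = v₂t₂ = 12 × 6 = 72 m
d_total = 50 + 72 = 122 m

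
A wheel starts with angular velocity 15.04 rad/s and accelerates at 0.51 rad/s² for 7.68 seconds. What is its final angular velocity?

ω = ω₀ + αt = 15.04 + 0.51 × 7.68 = 18.96 rad/s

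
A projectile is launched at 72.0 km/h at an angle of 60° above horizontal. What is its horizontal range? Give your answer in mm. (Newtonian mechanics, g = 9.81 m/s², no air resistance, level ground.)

v₀ = 72.0 km/h × 0.2777777777777778 = 20.0 m/s
R = v₀² × sin(2θ) / g = 20.0² × sin(2 × 60°) / 9.81 = 400.0 × 0.866025 / 9.81 = 35.3119 m
R = 35.3119 m / 0.001 = 35310 mm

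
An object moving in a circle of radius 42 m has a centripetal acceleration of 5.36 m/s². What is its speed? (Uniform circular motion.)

v = √(a_c × r) = √(5.36 × 42) = 15.0 m/s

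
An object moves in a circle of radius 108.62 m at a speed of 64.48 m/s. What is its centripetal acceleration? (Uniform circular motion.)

a_c = v²/r = 64.48²/108.62 = 4157.6704/108.62 = 38.28 m/s²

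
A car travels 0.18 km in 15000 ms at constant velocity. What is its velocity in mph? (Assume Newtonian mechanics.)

d = 0.18 km × 1000.0 = 180.0 m
t = 15000 ms × 0.001 = 15.0 s
v = d / t = 180.0 / 15.0 = 12.0 m/s
v = 12.0 m/s / 0.44704 = 26.84 mph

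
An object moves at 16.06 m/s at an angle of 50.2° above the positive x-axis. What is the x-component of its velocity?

vₓ = v cos(θ) = 16.06 × cos(50.2°) = 10.28 m/s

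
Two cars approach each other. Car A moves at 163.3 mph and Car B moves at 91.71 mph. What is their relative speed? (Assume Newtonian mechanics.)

v_rel = v_A + v_B = 163.3 + 91.71 = 255.01 mph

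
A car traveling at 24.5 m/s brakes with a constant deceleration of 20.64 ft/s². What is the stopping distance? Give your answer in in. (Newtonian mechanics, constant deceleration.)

a = 20.64 ft/s² × 0.3048 = 6.29107 m/s²
d = v₀² / (2a) = 24.5² / (2 × 6.29107) = 600.25 / 12.5821 = 47.7067 m
d = 47.7067 m / 0.0254 = 1878 in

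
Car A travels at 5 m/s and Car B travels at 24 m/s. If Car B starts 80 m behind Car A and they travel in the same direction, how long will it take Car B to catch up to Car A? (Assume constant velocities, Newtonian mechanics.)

Relative speed: v_rel = 24 - 5 = 19 m/s
Time to catch: t = d₀/v_rel = 80/19 = 4.21 s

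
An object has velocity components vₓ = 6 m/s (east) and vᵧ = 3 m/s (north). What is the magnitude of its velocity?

|v| = √(vₓ² + vᵧ²) = √(6² + 3²) = √(45) = 6.71 m/s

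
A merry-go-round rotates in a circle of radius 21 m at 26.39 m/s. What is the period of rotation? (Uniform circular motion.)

T = 2πr/v = 2π×21/26.39 = 5.0 s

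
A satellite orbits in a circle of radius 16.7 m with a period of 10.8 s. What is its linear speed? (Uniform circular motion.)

v = 2πr/T = 2π×16.7/10.8 = 9.72 m/s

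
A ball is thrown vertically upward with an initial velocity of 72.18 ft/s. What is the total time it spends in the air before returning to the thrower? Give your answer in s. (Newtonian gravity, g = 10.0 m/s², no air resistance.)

v₀ = 72.18 ft/s × 0.3048 = 22.0005 m/s
t_total = 2 × v₀ / g = 2 × 22.0005 / 10.0 = 4.4 s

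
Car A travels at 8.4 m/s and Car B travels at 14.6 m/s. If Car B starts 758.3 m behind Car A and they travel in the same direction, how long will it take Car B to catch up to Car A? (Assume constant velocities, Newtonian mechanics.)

Relative speed: v_rel = 14.6 - 8.4 = 6.2 m/s
Time to catch: t = d₀/v_rel = 758.3/6.2 = 122.31 s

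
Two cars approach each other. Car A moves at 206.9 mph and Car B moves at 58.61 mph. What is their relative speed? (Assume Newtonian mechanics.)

v_rel = v_A + v_B = 206.9 + 58.61 = 265.51 mph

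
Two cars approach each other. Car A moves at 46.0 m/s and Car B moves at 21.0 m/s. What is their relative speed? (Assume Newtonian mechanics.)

v_rel = v_A + v_B = 46.0 + 21.0 = 67.0 m/s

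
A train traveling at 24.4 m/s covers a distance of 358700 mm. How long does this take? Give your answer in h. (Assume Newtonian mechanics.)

d = 358700 mm × 0.001 = 358.7 m
t = d / v = 358.7 / 24.4 = 14.7008 s
t = 14.7008 s / 3600.0 = 0.004084 h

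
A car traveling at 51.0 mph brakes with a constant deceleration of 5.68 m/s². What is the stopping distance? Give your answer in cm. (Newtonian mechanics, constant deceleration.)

v₀ = 51.0 mph × 0.44704 = 22.799 m/s
d = v₀² / (2a) = 22.799² / (2 × 5.68) = 519.794 / 11.36 = 45.7565 m
d = 45.7565 m / 0.01 = 4576 cm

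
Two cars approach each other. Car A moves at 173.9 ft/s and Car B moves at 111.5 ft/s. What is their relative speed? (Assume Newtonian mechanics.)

v_rel = v_A + v_B = 173.9 + 111.5 = 285.4 ft/s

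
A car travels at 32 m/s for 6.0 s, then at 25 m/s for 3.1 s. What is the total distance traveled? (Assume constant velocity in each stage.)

d₁ = v₁t₁ = 32 × 6.0 = 192.0 m
d₂ = v₂t₂ = 25 × 3.1 = 77.5 m
d_total = 192.0 + 77.5 = 269.5 m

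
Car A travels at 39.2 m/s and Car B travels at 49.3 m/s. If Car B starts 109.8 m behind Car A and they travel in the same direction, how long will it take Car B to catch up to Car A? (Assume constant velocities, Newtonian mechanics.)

Relative speed: v_rel = 49.3 - 39.2 = 10.1 m/s
Time to catch: t = d₀/v_rel = 109.8/10.1 = 10.87 s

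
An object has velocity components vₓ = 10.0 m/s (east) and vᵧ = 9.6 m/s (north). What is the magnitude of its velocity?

|v| = √(vₓ² + vᵧ²) = √(10.0² + 9.6²) = √(192.16) = 13.86 m/s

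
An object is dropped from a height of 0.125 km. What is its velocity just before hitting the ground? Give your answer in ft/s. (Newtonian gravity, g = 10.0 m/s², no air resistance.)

h = 0.125 km × 1000.0 = 125.0 m
v = √(2gh) = √(2 × 10.0 × 125.0) = 50.0 m/s
v = 50.0 m/s / 0.3048 = 164.0 ft/s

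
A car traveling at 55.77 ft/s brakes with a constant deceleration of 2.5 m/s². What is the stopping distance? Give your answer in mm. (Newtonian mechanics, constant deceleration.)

v₀ = 55.77 ft/s × 0.3048 = 16.9987 m/s
d = v₀² / (2a) = 16.9987² / (2 × 2.5) = 288.956 / 5.0 = 57.7912 m
d = 57.7912 m / 0.001 = 57790 mm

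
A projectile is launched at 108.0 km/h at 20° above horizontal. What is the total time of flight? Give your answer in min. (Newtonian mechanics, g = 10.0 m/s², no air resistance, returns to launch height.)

v₀ = 108.0 km/h × 0.2777777777777778 = 30.0 m/s
T = 2 × v₀ × sin(θ) / g = 2 × 30.0 × sin(20°) / 10.0 = 2 × 30.0 × 0.34202 / 10.0 = 2.05212 s
T = 2.05212 s / 60.0 = 0.0342 min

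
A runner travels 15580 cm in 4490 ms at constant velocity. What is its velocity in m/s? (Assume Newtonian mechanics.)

d = 15580 cm × 0.01 = 155.8 m
t = 4490 ms × 0.001 = 4.49 s
v = d / t = 155.8 / 4.49 = 34.7 m/s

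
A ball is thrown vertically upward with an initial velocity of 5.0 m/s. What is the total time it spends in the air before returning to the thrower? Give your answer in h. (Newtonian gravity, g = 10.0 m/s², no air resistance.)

t_total = 2 × v₀ / g = 2 × 5.0 / 10.0 = 1.0 s
t_total = 1.0 s / 3600.0 = 0.0002778 h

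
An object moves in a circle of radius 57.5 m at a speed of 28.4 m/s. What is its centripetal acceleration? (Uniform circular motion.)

a_c = v²/r = 28.4²/57.5 = 806.56/57.5 = 14.03 m/s²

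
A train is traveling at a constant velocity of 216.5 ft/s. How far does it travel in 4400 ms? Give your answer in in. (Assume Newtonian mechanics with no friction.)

v = 216.5 ft/s × 0.3048 = 65.9892 m/s
t = 4400 ms × 0.001 = 4.4 s
d = v × t = 65.9892 × 4.4 = 290.352 m
d = 290.352 m / 0.0254 = 11430 in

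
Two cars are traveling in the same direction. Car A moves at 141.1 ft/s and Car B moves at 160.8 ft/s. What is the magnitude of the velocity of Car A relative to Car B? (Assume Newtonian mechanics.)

v_rel = |v_A - v_B| = |141.1 - 160.8| = 19.7 ft/s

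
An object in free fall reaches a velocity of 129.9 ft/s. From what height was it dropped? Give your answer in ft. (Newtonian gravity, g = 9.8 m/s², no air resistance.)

v = 129.9 ft/s × 0.3048 = 39.5935 m/s
h = v² / (2g) = 39.5935² / (2 × 9.8) = 79.9819 m
h = 79.9819 m / 0.3048 = 262.4 ft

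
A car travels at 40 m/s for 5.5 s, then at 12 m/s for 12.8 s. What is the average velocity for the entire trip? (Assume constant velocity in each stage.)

d₁ = v₁t₁ = 40 × 5.5 = 220.0 m
d₂ = v₂t₂ = 12 × 12.8 = 153.6 m
d_total = 373.6 m, t_total = 18.3 s
v_avg = d_total/t_total = 373.6/18.3 = 20.42 m/s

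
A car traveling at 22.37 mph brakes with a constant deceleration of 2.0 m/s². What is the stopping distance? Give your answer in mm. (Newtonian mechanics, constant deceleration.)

v₀ = 22.37 mph × 0.44704 = 10.0003 m/s
d = v₀² / (2a) = 10.0003² / (2 × 2.0) = 100.006 / 4.0 = 25.0015 m
d = 25.0015 m / 0.001 = 25000 mm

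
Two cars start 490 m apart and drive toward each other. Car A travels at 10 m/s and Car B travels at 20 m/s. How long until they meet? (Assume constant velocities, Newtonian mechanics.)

Combined speed: v_combined = 10 + 20 = 30 m/s
Time to meet: t = d/v_combined = 490/30 = 16.33 s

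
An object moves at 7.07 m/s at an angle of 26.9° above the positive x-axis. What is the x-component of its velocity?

vₓ = v cos(θ) = 7.07 × cos(26.9°) = 6.31 m/s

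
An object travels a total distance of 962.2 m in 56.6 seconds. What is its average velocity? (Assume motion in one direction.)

v_avg = Δd / Δt = 962.2 / 56.6 = 17.0 m/s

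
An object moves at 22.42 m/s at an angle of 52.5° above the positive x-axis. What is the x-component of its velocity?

vₓ = v cos(θ) = 22.42 × cos(52.5°) = 13.65 m/s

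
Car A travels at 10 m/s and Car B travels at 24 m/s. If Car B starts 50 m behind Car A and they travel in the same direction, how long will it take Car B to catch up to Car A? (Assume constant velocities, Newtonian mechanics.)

Relative speed: v_rel = 24 - 10 = 14 m/s
Time to catch: t = d₀/v_rel = 50/14 = 3.57 s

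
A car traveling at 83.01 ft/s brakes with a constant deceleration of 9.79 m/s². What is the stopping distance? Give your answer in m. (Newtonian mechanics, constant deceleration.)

v₀ = 83.01 ft/s × 0.3048 = 25.3014 m/s
d = v₀² / (2a) = 25.3014² / (2 × 9.79) = 640.161 / 19.58 = 32.69 m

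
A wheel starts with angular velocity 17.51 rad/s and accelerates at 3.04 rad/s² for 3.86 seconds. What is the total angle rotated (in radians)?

θ = ω₀t + ½αt² = 17.51×3.86 + ½×3.04×3.86² = 90.24 rad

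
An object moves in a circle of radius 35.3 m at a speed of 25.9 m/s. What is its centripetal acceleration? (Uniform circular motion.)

a_c = v²/r = 25.9²/35.3 = 670.81/35.3 = 19.0 m/s²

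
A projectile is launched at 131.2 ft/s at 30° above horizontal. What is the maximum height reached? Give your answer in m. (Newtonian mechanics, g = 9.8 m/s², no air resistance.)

v₀ = 131.2 ft/s × 0.3048 = 39.9898 m/s
H = v₀² × sin²(θ) / (2g) = 39.9898² × sin(30°)² / (2 × 9.8) = 1599.18 × 0.25 / 19.6 = 20.4 m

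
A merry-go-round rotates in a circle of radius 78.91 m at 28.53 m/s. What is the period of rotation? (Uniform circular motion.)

T = 2πr/v = 2π×78.91/28.53 = 17.38 s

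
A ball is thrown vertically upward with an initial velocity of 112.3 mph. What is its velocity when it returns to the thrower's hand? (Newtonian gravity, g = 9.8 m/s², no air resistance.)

By conservation of energy (no air resistance), the ball returns to the throw height with the same speed as launch, but directed downward.
|v_ground| = v₀ = 112.3 mph
v_ground = 112.3 mph (downward)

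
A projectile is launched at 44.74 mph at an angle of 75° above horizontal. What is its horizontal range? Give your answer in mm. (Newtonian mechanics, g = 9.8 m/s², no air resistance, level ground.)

v₀ = 44.74 mph × 0.44704 = 20.0006 m/s
R = v₀² × sin(2θ) / g = 20.0006² × sin(2 × 75°) / 9.8 = 400.024 × 0.5 / 9.8 = 20.4094 m
R = 20.4094 m / 0.001 = 20410 mm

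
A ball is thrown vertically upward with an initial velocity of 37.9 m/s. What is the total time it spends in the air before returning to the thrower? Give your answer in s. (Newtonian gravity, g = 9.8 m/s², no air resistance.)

t_total = 2 × v₀ / g = 2 × 37.9 / 9.8 = 7.735 s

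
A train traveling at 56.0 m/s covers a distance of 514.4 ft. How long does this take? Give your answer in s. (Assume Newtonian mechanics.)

d = 514.4 ft × 0.3048 = 156.789 m
t = d / v = 156.789 / 56.0 = 2.8 s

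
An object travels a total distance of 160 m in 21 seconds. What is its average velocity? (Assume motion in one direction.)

v_avg = Δd / Δt = 160 / 21 = 7.62 m/s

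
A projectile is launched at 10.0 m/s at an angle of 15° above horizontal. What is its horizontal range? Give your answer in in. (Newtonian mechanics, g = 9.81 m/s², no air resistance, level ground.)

R = v₀² × sin(2θ) / g = 10.0² × sin(2 × 15°) / 9.81 = 100.0 × 0.5 / 9.81 = 5.09684 m
R = 5.09684 m / 0.0254 = 200.7 in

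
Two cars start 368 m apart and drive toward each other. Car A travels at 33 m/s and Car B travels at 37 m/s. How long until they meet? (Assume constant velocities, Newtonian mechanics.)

Combined speed: v_combined = 33 + 37 = 70 m/s
Time to meet: t = d/v_combined = 368/70 = 5.26 s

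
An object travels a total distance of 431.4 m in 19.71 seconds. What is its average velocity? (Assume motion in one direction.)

v_avg = Δd / Δt = 431.4 / 19.71 = 21.89 m/s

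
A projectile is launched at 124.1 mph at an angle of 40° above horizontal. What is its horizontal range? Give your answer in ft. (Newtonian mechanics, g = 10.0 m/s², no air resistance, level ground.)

v₀ = 124.1 mph × 0.44704 = 55.4777 m/s
R = v₀² × sin(2θ) / g = 55.4777² × sin(2 × 40°) / 10.0 = 3077.78 × 0.984808 / 10.0 = 303.102 m
R = 303.102 m / 0.3048 = 994.4 ft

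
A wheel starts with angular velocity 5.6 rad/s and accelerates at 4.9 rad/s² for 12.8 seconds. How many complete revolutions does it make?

θ = ω₀t + ½αt² = 5.6×12.8 + ½×4.9×12.8² = 473.088 rad
Total revolutions = θ/(2π) = 473.088/(2π) = 75.29
Complete revolutions = ⌊75.29⌋ = 75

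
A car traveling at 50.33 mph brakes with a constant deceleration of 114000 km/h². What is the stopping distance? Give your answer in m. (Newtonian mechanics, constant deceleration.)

v₀ = 50.33 mph × 0.44704 = 22.4995 m/s
a = 114000 km/h² × 7.716049382716049e-05 = 8.7963 m/s²
d = v₀² / (2a) = 22.4995² / (2 × 8.7963) = 506.228 / 17.5926 = 28.78 m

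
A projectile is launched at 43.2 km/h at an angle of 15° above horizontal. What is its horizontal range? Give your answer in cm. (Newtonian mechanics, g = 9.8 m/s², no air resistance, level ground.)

v₀ = 43.2 km/h × 0.2777777777777778 = 12.0 m/s
R = v₀² × sin(2θ) / g = 12.0² × sin(2 × 15°) / 9.8 = 144.0 × 0.5 / 9.8 = 7.34694 m
R = 7.34694 m / 0.01 = 734.7 cm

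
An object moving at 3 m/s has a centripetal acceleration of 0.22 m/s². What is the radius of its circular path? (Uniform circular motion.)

r = v²/a_c = 3²/0.22 = 40.91 m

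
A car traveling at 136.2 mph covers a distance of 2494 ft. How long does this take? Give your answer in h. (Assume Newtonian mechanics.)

d = 2494 ft × 0.3048 = 760.171 m
v = 136.2 mph × 0.44704 = 60.8868 m/s
t = d / v = 760.171 / 60.8868 = 12.485 s
t = 12.485 s / 3600.0 = 0.003468 h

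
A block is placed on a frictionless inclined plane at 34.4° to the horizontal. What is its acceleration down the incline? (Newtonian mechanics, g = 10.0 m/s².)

a = g sin(θ) = 10.0 × sin(34.4°) = 10.0 × 0.565 = 5.65 m/s²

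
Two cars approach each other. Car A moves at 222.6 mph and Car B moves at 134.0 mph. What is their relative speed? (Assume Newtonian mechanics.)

v_rel = v_A + v_B = 222.6 + 134.0 = 356.6 mph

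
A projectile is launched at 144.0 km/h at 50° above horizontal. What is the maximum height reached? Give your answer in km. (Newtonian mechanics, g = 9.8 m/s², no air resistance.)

v₀ = 144.0 km/h × 0.2777777777777778 = 40.0 m/s
H = v₀² × sin²(θ) / (2g) = 40.0² × sin(50°)² / (2 × 9.8) = 1600.0 × 0.586824 / 19.6 = 47.904 m
H = 47.904 m / 1000.0 = 0.0479 km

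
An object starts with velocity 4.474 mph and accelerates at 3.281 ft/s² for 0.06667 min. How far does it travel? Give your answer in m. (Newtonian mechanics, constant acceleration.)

v₀ = 4.474 mph × 0.44704 = 2.00006 m/s
a = 3.281 ft/s² × 0.3048 = 1.00005 m/s²
t = 0.06667 min × 60.0 = 4.0002 s
d = v₀ × t + ½ × a × t² = 2.00006 × 4.0002 + 0.5 × 1.00005 × 4.0002² = 16.0 m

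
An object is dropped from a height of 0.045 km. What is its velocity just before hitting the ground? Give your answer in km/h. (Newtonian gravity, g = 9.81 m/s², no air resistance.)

h = 0.045 km × 1000.0 = 45.0 m
v = √(2gh) = √(2 × 9.81 × 45.0) = 29.7136 m/s
v = 29.7136 m/s / 0.2777777777777778 = 107.0 km/h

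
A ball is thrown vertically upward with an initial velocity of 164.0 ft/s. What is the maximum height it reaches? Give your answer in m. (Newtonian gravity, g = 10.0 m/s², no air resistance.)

v₀ = 164.0 ft/s × 0.3048 = 49.9872 m/s
h_max = v₀² / (2g) = 49.9872² / (2 × 10.0) = 2498.72 / 20.0 = 124.9 m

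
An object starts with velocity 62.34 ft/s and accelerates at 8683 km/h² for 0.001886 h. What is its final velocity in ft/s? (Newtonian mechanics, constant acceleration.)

v₀ = 62.34 ft/s × 0.3048 = 19.0012 m/s
a = 8683 km/h² × 7.716049382716049e-05 = 0.669985 m/s²
t = 0.001886 h × 3600.0 = 6.7896 s
v = v₀ + a × t = 19.0012 + 0.669985 × 6.7896 = 23.5501 m/s
v = 23.5501 m/s / 0.3048 = 77.26 ft/s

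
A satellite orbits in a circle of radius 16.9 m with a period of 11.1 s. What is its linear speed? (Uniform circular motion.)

v = 2πr/T = 2π×16.9/11.1 = 9.57 m/s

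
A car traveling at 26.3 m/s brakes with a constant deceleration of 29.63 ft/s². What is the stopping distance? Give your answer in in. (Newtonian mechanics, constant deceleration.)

a = 29.63 ft/s² × 0.3048 = 9.03122 m/s²
d = v₀² / (2a) = 26.3² / (2 × 9.03122) = 691.69 / 18.0624 = 38.2945 m
d = 38.2945 m / 0.0254 = 1508 in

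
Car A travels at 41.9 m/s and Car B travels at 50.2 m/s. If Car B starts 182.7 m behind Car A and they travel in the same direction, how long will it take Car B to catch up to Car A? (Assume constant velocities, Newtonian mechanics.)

Relative speed: v_rel = 50.2 - 41.9 = 8.3 m/s
Time to catch: t = d₀/v_rel = 182.7/8.3 = 22.01 s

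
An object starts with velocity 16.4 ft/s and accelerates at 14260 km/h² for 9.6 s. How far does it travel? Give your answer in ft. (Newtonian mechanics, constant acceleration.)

v₀ = 16.4 ft/s × 0.3048 = 4.99872 m/s
a = 14260 km/h² × 7.716049382716049e-05 = 1.10031 m/s²
d = v₀ × t + ½ × a × t² = 4.99872 × 9.6 + 0.5 × 1.10031 × 9.6² = 98.69 m
d = 98.69 m / 0.3048 = 323.8 ft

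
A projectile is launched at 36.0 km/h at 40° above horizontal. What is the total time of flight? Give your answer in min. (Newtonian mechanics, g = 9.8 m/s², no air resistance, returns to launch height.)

v₀ = 36.0 km/h × 0.2777777777777778 = 10.0 m/s
T = 2 × v₀ × sin(θ) / g = 2 × 10.0 × sin(40°) / 9.8 = 2 × 10.0 × 0.642788 / 9.8 = 1.31181 s
T = 1.31181 s / 60.0 = 0.02186 min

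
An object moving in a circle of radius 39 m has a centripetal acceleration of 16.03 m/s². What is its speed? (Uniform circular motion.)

v = √(a_c × r) = √(16.03 × 39) = 25.0 m/s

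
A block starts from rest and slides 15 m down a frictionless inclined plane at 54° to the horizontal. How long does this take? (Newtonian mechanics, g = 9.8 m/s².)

a = g sin(θ) = 9.8 × sin(54°) = 7.9284 m/s²
t = √(2d/a) = √(2 × 15 / 7.9284) = 1.95 s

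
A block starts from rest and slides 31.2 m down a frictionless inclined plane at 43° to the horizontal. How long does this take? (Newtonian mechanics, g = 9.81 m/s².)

a = g sin(θ) = 9.81 × sin(43°) = 6.6904 m/s²
t = √(2d/a) = √(2 × 31.2 / 6.6904) = 3.05 s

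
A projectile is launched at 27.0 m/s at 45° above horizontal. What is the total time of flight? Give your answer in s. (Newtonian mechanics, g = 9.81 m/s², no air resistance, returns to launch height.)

T = 2 × v₀ × sin(θ) / g = 2 × 27.0 × sin(45°) / 9.81 = 2 × 27.0 × 0.707107 / 9.81 = 3.892 s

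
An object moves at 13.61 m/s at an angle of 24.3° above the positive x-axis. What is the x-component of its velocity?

vₓ = v cos(θ) = 13.61 × cos(24.3°) = 12.4 m/s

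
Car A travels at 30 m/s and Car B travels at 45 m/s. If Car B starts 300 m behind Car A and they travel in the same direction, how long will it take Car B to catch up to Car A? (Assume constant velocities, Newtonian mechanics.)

Relative speed: v_rel = 45 - 30 = 15 m/s
Time to catch: t = d₀/v_rel = 300/15 = 20.0 s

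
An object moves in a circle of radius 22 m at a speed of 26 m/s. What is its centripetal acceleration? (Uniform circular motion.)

a_c = v²/r = 26²/22 = 676/22 = 30.73 m/s²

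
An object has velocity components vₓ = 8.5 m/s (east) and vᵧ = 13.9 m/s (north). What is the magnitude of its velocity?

|v| = √(vₓ² + vᵧ²) = √(8.5² + 13.9²) = √(265.46) = 16.29 m/s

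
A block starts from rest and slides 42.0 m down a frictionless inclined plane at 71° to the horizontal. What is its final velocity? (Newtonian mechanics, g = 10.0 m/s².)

a = g sin(θ) = 10.0 × sin(71°) = 9.4552 m/s²
v = √(2ad) = √(2 × 9.4552 × 42.0) = 28.18 m/s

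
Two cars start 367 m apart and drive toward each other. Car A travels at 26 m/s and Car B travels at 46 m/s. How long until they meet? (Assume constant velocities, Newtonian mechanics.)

Combined speed: v_combined = 26 + 46 = 72 m/s
Time to meet: t = d/v_combined = 367/72 = 5.1 s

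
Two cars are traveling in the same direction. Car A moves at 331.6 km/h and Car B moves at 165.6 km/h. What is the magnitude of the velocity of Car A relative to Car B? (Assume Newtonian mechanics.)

v_rel = |v_A - v_B| = |331.6 - 165.6| = 166.0 km/h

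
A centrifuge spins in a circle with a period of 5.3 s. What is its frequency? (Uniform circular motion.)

f = 1/T = 1/5.3 = 0.1887 Hz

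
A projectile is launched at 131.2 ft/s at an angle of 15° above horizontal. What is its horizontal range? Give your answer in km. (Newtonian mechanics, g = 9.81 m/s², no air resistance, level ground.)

v₀ = 131.2 ft/s × 0.3048 = 39.9898 m/s
R = v₀² × sin(2θ) / g = 39.9898² × sin(2 × 15°) / 9.81 = 1599.18 × 0.5 / 9.81 = 81.5076 m
R = 81.5076 m / 1000.0 = 0.08151 km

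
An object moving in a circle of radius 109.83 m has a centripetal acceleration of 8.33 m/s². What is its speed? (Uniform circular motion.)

v = √(a_c × r) = √(8.33 × 109.83) = 30.25 m/s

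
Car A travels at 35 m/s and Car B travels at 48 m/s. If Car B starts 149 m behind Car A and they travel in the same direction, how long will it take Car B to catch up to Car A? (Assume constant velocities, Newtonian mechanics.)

Relative speed: v_rel = 48 - 35 = 13 m/s
Time to catch: t = d₀/v_rel = 149/13 = 11.46 s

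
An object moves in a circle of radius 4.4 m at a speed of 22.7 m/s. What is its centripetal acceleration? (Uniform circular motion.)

a_c = v²/r = 22.7²/4.4 = 515.29/4.4 = 117.11 m/s²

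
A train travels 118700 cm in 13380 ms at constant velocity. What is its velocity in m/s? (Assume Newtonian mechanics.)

d = 118700 cm × 0.01 = 1187.0 m
t = 13380 ms × 0.001 = 13.38 s
v = d / t = 1187.0 / 13.38 = 88.71 m/s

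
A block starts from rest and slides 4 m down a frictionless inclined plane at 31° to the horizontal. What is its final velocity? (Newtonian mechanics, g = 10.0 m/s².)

a = g sin(θ) = 10.0 × sin(31°) = 5.1504 m/s²
v = √(2ad) = √(2 × 5.1504 × 4) = 6.42 m/s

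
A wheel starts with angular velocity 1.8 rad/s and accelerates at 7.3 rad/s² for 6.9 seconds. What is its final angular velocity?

ω = ω₀ + αt = 1.8 + 7.3 × 6.9 = 52.17 rad/s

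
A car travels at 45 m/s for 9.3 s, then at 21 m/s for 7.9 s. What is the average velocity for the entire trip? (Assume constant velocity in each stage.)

d₁ = v₁t₁ = 45 × 9.3 = 418.5 m
d₂ = v₂t₂ = 21 × 7.9 = 165.9 m
d_total = 584.4 m, t_total = 17.2 s
v_avg = d_total/t_total = 584.4/17.2 = 33.98 m/s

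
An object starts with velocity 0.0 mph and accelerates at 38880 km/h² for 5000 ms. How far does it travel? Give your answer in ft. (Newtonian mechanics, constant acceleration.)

v₀ = 0.0 mph × 0.44704 = 0.0 m/s
a = 38880 km/h² × 7.716049382716049e-05 = 3.0 m/s²
t = 5000 ms × 0.001 = 5.0 s
d = v₀ × t + ½ × a × t² = 0.0 × 5.0 + 0.5 × 3.0 × 5.0² = 37.5 m
d = 37.5 m / 0.3048 = 123.0 ft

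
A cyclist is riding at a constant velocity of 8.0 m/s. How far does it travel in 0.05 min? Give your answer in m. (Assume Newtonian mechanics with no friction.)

t = 0.05 min × 60.0 = 3.0 s
d = v × t = 8.0 × 3.0 = 24.0 m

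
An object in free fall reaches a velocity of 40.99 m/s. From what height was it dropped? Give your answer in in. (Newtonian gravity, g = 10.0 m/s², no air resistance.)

h = v² / (2g) = 40.99² / (2 × 10.0) = 84.009 m
h = 84.009 m / 0.0254 = 3307 in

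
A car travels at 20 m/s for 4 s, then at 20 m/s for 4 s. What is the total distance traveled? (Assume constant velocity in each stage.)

d₁ = v₁t₁ = 20 × 4 = 80 m
d₂ = v₂t₂ = 20 × 4 = 80 m
d_total = 80 + 80 = 160 m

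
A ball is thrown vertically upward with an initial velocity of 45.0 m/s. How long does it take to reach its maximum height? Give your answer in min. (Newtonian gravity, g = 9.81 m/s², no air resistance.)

t_up = v₀ / g = 45.0 / 9.81 = 4.58716 s
t_up = 4.58716 s / 60.0 = 0.07645 min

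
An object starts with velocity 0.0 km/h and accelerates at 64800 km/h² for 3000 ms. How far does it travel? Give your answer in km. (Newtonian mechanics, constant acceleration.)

v₀ = 0.0 km/h × 0.2777777777777778 = 0.0 m/s
a = 64800 km/h² × 7.716049382716049e-05 = 5.0 m/s²
t = 3000 ms × 0.001 = 3.0 s
d = v₀ × t + ½ × a × t² = 0.0 × 3.0 + 0.5 × 5.0 × 3.0² = 22.5 m
d = 22.5 m / 1000.0 = 0.0225 km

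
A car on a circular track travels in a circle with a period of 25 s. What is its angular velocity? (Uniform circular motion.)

ω = 2π/T = 2π/25 = 0.2513 rad/s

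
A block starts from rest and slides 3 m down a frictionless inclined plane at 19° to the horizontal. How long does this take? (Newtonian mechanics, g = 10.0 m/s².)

a = g sin(θ) = 10.0 × sin(19°) = 3.2557 m/s²
t = √(2d/a) = √(2 × 3 / 3.2557) = 1.36 s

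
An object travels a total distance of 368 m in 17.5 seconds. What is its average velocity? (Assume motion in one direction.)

v_avg = Δd / Δt = 368 / 17.5 = 21.03 m/s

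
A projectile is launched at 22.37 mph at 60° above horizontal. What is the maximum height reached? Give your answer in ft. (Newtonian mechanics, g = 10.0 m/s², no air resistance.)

v₀ = 22.37 mph × 0.44704 = 10.0003 m/s
H = v₀² × sin²(θ) / (2g) = 10.0003² × sin(60°)² / (2 × 10.0) = 100.006 × 0.75 / 20.0 = 3.75023 m
H = 3.75023 m / 0.3048 = 12.3 ft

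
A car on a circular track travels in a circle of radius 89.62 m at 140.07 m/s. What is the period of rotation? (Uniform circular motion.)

T = 2πr/v = 2π×89.62/140.07 = 4.02 s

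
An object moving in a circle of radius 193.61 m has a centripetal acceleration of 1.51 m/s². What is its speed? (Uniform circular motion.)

v = √(a_c × r) = √(1.51 × 193.61) = 17.1 m/s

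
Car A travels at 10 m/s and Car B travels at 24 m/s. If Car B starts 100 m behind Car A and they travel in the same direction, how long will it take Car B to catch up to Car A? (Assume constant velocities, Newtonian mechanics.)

Relative speed: v_rel = 24 - 10 = 14 m/s
Time to catch: t = d₀/v_rel = 100/14 = 7.14 s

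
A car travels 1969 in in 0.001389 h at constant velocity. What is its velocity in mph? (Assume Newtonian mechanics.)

d = 1969 in × 0.0254 = 50.0126 m
t = 0.001389 h × 3600.0 = 5.0004 s
v = d / t = 50.0126 / 5.0004 = 10.0017 m/s
v = 10.0017 m/s / 0.44704 = 22.37 mph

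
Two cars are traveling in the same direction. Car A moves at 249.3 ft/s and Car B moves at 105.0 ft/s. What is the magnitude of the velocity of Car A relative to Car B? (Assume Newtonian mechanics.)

v_rel = |v_A - v_B| = |249.3 - 105.0| = 144.3 ft/s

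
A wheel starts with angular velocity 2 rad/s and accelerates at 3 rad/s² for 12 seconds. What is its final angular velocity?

ω = ω₀ + αt = 2 + 3 × 12 = 38 rad/s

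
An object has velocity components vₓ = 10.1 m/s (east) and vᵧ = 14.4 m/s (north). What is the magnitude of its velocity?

|v| = √(vₓ² + vᵧ²) = √(10.1² + 14.4²) = √(309.37) = 17.59 m/s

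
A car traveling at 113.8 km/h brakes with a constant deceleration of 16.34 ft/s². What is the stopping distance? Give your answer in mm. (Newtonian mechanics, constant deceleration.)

v₀ = 113.8 km/h × 0.2777777777777778 = 31.6111 m/s
a = 16.34 ft/s² × 0.3048 = 4.98043 m/s²
d = v₀² / (2a) = 31.6111² / (2 × 4.98043) = 999.262 / 9.96086 = 100.319 m
d = 100.319 m / 0.001 = 100300 mm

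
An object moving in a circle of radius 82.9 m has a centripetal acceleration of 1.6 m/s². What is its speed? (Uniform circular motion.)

v = √(a_c × r) = √(1.6 × 82.9) = 11.52 m/s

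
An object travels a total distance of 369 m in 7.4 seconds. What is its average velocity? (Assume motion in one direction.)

v_avg = Δd / Δt = 369 / 7.4 = 49.86 m/s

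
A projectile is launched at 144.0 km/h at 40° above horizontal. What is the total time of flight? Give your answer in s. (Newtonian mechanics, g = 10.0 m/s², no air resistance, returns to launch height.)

v₀ = 144.0 km/h × 0.2777777777777778 = 40.0 m/s
T = 2 × v₀ × sin(θ) / g = 2 × 40.0 × sin(40°) / 10.0 = 2 × 40.0 × 0.642788 / 10.0 = 5.142 s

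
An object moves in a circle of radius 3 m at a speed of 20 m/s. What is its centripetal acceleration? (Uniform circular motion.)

a_c = v²/r = 20²/3 = 400/3 = 133.33 m/s²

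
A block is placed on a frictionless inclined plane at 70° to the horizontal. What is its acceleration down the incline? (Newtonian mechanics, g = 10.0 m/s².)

a = g sin(θ) = 10.0 × sin(70°) = 10.0 × 0.9397 = 9.4 m/s²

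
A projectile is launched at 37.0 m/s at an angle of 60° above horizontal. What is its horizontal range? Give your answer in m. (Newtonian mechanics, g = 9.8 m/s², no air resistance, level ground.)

R = v₀² × sin(2θ) / g = 37.0² × sin(2 × 60°) / 9.8 = 1369.0 × 0.866025 / 9.8 = 121.0 m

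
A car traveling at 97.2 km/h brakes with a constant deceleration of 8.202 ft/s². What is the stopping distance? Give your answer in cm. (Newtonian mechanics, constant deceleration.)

v₀ = 97.2 km/h × 0.2777777777777778 = 27.0 m/s
a = 8.202 ft/s² × 0.3048 = 2.49997 m/s²
d = v₀² / (2a) = 27.0² / (2 × 2.49997) = 729.0 / 4.99994 = 145.802 m
d = 145.802 m / 0.01 = 14580 cm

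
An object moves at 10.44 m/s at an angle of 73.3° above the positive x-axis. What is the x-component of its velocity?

vₓ = v cos(θ) = 10.44 × cos(73.3°) = 3.0 m/s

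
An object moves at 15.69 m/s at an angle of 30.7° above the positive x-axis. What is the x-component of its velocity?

vₓ = v cos(θ) = 15.69 × cos(30.7°) = 13.49 m/s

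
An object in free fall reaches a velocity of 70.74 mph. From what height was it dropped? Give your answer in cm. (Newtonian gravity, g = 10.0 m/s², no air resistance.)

v = 70.74 mph × 0.44704 = 31.6236 m/s
h = v² / (2g) = 31.6236² / (2 × 10.0) = 50.0026 m
h = 50.0026 m / 0.01 = 5000 cm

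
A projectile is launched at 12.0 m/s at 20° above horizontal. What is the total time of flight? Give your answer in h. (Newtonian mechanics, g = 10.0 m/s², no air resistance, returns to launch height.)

T = 2 × v₀ × sin(θ) / g = 2 × 12.0 × sin(20°) / 10.0 = 2 × 12.0 × 0.34202 / 10.0 = 0.820848 s
T = 0.820848 s / 3600.0 = 0.000228 h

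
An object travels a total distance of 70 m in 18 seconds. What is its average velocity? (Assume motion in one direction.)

v_avg = Δd / Δt = 70 / 18 = 3.89 m/s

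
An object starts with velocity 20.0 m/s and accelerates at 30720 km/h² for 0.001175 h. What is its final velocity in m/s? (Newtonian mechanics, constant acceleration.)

a = 30720 km/h² × 7.716049382716049e-05 = 2.37037 m/s²
t = 0.001175 h × 3600.0 = 4.23 s
v = v₀ + a × t = 20.0 + 2.37037 × 4.23 = 30.03 m/s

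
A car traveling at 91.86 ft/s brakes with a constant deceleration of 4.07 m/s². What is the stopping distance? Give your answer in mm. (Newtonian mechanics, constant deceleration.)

v₀ = 91.86 ft/s × 0.3048 = 27.9989 m/s
d = v₀² / (2a) = 27.9989² / (2 × 4.07) = 783.938 / 8.14 = 96.3069 m
d = 96.3069 m / 0.001 = 96310 mm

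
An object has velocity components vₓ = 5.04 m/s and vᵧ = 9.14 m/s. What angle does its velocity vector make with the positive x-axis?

θ = arctan(vᵧ/vₓ) = arctan(9.14/5.04) = 61.13°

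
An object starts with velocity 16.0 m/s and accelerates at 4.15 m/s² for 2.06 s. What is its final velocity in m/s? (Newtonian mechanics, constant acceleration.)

v = v₀ + a × t = 16.0 + 4.15 × 2.06 = 24.55 m/s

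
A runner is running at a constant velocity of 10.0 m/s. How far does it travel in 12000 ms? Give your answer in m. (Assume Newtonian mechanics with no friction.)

t = 12000 ms × 0.001 = 12.0 s
d = v × t = 10.0 × 12.0 = 120.0 m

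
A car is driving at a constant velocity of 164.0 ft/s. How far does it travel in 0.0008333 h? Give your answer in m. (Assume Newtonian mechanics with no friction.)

v = 164.0 ft/s × 0.3048 = 49.9872 m/s
t = 0.0008333 h × 3600.0 = 2.99988 s
d = v × t = 49.9872 × 2.99988 = 150.0 m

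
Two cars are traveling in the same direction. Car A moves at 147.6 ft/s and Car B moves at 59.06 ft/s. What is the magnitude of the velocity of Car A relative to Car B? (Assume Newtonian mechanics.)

v_rel = |v_A - v_B| = |147.6 - 59.06| = 88.54 ft/s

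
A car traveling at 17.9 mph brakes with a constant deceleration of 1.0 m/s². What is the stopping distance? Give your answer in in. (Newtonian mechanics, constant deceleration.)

v₀ = 17.9 mph × 0.44704 = 8.00202 m/s
d = v₀² / (2a) = 8.00202² / (2 × 1.0) = 64.0323 / 2.0 = 32.0162 m
d = 32.0162 m / 0.0254 = 1260 in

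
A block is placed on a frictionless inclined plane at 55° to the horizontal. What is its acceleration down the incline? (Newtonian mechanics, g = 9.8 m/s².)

a = g sin(θ) = 9.8 × sin(55°) = 9.8 × 0.8192 = 8.03 m/s²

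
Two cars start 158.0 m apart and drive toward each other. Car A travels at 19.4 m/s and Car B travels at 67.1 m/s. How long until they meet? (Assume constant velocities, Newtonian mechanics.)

Combined speed: v_combined = 19.4 + 67.1 = 86.5 m/s
Time to meet: t = d/v_combined = 158.0/86.5 = 1.83 s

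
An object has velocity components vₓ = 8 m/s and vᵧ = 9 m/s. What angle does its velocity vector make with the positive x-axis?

θ = arctan(vᵧ/vₓ) = arctan(9/8) = 48.37°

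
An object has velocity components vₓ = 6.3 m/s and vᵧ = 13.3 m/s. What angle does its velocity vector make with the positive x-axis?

θ = arctan(vᵧ/vₓ) = arctan(13.3/6.3) = 64.65°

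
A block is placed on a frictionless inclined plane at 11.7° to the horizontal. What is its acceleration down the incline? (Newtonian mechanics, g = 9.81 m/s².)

a = g sin(θ) = 9.81 × sin(11.7°) = 9.81 × 0.2028 = 1.99 m/s²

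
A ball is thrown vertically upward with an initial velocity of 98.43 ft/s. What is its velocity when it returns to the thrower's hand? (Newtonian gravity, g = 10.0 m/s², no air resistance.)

By conservation of energy (no air resistance), the ball returns to the throw height with the same speed as launch, but directed downward.
|v_ground| = v₀ = 98.43 ft/s
v_ground = 98.43 ft/s (downward)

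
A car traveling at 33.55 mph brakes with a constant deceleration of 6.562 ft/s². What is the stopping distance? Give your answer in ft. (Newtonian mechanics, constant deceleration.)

v₀ = 33.55 mph × 0.44704 = 14.9982 m/s
a = 6.562 ft/s² × 0.3048 = 2.0001 m/s²
d = v₀² / (2a) = 14.9982² / (2 × 2.0001) = 224.946 / 4.0002 = 56.2337 m
d = 56.2337 m / 0.3048 = 184.5 ft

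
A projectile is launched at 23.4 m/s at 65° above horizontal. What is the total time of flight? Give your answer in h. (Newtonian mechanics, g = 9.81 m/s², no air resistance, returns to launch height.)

T = 2 × v₀ × sin(θ) / g = 2 × 23.4 × sin(65°) / 9.81 = 2 × 23.4 × 0.906308 / 9.81 = 4.32367 s
T = 4.32367 s / 3600.0 = 0.001201 h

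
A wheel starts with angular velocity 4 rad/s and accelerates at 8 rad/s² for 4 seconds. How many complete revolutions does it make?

θ = ω₀t + ½αt² = 4×4 + ½×8×4² = 80.0 rad
Total revolutions = θ/(2π) = 80.0/(2π) = 12.73
Complete revolutions = ⌊12.73⌋ = 12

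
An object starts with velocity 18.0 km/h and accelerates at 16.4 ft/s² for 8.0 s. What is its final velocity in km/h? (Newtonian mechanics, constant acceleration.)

v₀ = 18.0 km/h × 0.2777777777777778 = 5.0 m/s
a = 16.4 ft/s² × 0.3048 = 4.99872 m/s²
v = v₀ + a × t = 5.0 + 4.99872 × 8.0 = 44.9898 m/s
v = 44.9898 m/s / 0.2777777777777778 = 162.0 km/h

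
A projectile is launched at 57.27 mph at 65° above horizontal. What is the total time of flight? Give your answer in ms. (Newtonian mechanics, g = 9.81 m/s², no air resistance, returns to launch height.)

v₀ = 57.27 mph × 0.44704 = 25.602 m/s
T = 2 × v₀ × sin(θ) / g = 2 × 25.602 × sin(65°) / 9.81 = 2 × 25.602 × 0.906308 / 9.81 = 4.73054 s
T = 4.73054 s / 0.001 = 4731 ms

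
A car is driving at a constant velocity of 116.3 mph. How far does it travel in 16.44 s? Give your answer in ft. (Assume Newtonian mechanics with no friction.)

v = 116.3 mph × 0.44704 = 51.9908 m/s
d = v × t = 51.9908 × 16.44 = 854.729 m
d = 854.729 m / 0.3048 = 2804 ft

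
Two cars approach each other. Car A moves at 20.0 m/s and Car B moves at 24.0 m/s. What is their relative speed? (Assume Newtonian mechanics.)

v_rel = v_A + v_B = 20.0 + 24.0 = 44.0 m/s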